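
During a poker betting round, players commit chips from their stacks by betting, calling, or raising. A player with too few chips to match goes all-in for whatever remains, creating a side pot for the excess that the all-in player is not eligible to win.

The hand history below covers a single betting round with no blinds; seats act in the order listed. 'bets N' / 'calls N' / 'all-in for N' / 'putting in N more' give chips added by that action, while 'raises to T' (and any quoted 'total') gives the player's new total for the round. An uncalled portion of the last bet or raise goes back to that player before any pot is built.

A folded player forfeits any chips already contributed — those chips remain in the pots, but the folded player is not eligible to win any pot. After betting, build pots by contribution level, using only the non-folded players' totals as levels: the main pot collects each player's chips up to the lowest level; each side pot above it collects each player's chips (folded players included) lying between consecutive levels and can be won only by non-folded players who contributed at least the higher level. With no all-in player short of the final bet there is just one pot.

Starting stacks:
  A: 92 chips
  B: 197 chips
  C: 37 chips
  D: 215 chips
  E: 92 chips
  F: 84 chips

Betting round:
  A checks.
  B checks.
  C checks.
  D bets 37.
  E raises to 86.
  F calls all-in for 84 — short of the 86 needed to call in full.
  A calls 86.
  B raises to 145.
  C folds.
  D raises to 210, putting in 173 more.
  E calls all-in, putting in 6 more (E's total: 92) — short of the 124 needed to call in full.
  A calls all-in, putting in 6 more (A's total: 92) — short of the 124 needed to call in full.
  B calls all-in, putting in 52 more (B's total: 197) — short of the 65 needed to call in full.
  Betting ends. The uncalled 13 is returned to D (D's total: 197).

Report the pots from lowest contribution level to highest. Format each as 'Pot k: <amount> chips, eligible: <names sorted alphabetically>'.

Contributions (after 13 returned to D): A=92, B=197, D=197, E=92, F=84
Folded: C
Pot levels (distinct totals of non-folded players): 84, 92, 197
Layer 1-84: 84 each from A, B, D, E, F = 84*5 = 420 chips; eligible A, B, D, E, F
Layer 85-92: 8 each from A, B, D, E = 8*4 = 32 chips; eligible A, B, D, E
Layer 93-197: 105 each from B, D = 105*2 = 210 chips; eligible B, D

Pot 1: 420 chips, eligible: A, B, D, E, F
Pot 2: 32 chips, eligible: A, B, D, E
Pot 3: 210 chips, eligible: B, D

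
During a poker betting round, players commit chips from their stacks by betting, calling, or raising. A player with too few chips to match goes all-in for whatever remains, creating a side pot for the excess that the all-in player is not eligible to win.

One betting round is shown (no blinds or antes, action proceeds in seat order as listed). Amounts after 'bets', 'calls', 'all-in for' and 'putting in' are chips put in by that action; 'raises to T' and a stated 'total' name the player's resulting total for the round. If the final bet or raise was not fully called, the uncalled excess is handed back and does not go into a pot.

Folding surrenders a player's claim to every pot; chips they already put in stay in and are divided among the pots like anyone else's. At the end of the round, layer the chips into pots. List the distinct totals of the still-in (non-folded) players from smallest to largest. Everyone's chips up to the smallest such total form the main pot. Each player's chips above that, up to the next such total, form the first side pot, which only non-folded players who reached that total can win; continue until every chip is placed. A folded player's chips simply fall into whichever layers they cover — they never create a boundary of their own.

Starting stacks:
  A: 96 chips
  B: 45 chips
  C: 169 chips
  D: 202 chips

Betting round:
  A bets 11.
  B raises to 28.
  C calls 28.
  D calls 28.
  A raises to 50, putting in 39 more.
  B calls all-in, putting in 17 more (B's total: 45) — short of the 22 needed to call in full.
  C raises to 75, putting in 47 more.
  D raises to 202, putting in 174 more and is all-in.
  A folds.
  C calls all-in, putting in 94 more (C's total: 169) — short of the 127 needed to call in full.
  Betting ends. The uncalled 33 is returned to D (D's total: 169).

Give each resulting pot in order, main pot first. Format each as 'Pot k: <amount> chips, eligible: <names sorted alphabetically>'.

Pot 1: 180 chips, eligible: B, C, D
Pot 2: 253 chips, eligible: C, D

Derivation:
Contributions (after 33 returned to D): A=50, B=45, C=169, D=169
Folded: A
Pot levels (distinct totals of non-folded players): 45, 169
Layer 1-45: 45 each from A, B, C, D = 45*4 = 180 chips; eligible B, C, D
Layer 46-169: A 5 + C 124 + D 124 = 253 chips; eligible C, D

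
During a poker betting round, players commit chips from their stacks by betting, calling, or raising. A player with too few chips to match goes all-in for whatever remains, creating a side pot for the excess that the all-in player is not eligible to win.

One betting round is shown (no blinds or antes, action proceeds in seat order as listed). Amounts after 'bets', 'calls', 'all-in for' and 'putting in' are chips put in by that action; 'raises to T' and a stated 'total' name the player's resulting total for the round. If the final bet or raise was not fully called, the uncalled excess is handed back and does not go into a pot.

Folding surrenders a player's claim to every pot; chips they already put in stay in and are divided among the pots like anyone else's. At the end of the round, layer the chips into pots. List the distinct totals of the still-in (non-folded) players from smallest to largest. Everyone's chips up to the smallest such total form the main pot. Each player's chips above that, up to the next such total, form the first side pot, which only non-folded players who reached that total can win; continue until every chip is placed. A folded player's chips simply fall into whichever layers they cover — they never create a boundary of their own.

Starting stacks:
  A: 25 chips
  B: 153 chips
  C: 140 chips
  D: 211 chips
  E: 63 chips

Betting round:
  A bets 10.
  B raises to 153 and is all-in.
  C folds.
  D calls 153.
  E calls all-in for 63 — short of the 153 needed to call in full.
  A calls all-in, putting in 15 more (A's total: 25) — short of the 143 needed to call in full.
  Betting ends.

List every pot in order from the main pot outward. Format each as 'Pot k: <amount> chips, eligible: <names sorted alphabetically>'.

Contributions: A=25, B=153, D=153, E=63
Folded: C
Pot levels (distinct totals of non-folded players): 25, 63, 153
Layer 1-25: 25 each from A, B, D, E = 25*4 = 100 chips; eligible A, B, D, E
Layer 26-63: 38 each from B, D, E = 38*3 = 114 chips; eligible B, D, E
Layer 64-153: 90 each from B, D = 90*2 = 180 chips; eligible B, D

Pot 1: 100 chips, eligible: A, B, D, E
Pot 2: 114 chips, eligible: B, D, E
Pot 3: 180 chips, eligible: B, D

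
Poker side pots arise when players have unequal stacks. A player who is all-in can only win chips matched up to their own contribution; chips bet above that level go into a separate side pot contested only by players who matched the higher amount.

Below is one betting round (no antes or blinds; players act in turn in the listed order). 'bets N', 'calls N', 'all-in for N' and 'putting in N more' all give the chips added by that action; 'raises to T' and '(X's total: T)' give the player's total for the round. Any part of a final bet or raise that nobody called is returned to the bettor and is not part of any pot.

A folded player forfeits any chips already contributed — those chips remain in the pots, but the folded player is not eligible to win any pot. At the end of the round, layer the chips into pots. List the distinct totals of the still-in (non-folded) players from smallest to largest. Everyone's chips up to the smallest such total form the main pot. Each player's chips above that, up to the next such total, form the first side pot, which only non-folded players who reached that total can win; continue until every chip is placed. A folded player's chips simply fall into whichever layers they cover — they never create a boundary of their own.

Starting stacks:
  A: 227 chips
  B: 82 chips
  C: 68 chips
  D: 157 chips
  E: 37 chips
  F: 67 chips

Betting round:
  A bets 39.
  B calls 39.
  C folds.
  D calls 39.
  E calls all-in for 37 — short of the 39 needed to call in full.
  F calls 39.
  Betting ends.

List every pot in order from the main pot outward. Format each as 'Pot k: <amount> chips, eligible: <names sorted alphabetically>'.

Contributions: A=39, B=39, D=39, E=37, F=39
Folded: C
Pot levels (distinct totals of non-folded players): 37, 39
Layer 1-37: 37 each from A, B, D, E, F = 37*5 = 185 chips; eligible A, B, D, E, F
Layer 38-39: 2 each from A, B, D, F = 2*4 = 8 chips; eligible A, B, D, F

Pot 1: 185 chips, eligible: A, B, D, E, F
Pot 2: 8 chips, eligible: A, B, D, F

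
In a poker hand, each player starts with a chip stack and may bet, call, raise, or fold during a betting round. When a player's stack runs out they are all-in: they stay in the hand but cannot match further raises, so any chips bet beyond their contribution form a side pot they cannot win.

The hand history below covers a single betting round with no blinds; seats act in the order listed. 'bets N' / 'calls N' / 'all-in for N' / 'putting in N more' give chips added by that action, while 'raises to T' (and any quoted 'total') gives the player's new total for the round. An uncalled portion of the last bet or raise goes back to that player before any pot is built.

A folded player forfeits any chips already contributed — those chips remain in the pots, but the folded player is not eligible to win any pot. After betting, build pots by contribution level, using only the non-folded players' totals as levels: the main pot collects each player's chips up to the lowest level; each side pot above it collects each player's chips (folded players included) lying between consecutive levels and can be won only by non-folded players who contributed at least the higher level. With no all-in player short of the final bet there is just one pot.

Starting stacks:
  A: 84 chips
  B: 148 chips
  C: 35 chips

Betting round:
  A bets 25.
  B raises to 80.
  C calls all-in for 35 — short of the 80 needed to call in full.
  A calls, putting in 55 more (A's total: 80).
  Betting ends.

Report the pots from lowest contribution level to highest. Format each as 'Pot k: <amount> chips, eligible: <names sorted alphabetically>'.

Pot 1: 105 chips, eligible: A, B, C
Pot 2: 90 chips, eligible: A, B

Derivation:
Contributions: A=80, B=80, C=35
Pot levels (distinct totals of non-folded players): 35, 80
Layer 1-35: 35 each from A, B, C = 35*3 = 105 chips; eligible A, B, C
Layer 36-80: 45 each from A, B = 45*2 = 90 chips; eligible A, B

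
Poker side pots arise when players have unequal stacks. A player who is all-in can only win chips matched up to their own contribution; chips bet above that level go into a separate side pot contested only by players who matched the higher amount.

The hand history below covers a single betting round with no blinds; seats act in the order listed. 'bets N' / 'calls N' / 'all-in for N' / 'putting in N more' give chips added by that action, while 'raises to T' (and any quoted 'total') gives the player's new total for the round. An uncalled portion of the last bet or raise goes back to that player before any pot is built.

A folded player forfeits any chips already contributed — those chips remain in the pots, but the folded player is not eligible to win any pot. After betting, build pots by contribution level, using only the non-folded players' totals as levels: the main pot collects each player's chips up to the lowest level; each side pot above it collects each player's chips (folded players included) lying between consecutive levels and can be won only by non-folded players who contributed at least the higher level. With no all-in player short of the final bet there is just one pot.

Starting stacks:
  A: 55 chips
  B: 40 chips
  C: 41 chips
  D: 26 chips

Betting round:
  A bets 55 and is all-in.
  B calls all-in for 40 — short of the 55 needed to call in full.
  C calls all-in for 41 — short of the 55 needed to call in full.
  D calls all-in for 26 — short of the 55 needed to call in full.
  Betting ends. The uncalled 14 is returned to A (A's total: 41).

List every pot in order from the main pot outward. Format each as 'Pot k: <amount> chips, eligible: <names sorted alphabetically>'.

Pot 1: 104 chips, eligible: A, B, C, D
Pot 2: 42 chips, eligible: A, B, C
Pot 3: 2 chips, eligible: A, C

Derivation:
Contributions (after 14 returned to A): A=41, B=40, C=41, D=26
Pot levels (distinct totals of non-folded players): 26, 40, 41
Layer 1-26: 26 each from A, B, C, D = 26*4 = 104 chips; eligible A, B, C, D
Layer 27-40: 14 each from A, B, C = 14*3 = 42 chips; eligible A, B, C
Layer 41-41: 1 each from A, C = 1*2 = 2 chips; eligible A, C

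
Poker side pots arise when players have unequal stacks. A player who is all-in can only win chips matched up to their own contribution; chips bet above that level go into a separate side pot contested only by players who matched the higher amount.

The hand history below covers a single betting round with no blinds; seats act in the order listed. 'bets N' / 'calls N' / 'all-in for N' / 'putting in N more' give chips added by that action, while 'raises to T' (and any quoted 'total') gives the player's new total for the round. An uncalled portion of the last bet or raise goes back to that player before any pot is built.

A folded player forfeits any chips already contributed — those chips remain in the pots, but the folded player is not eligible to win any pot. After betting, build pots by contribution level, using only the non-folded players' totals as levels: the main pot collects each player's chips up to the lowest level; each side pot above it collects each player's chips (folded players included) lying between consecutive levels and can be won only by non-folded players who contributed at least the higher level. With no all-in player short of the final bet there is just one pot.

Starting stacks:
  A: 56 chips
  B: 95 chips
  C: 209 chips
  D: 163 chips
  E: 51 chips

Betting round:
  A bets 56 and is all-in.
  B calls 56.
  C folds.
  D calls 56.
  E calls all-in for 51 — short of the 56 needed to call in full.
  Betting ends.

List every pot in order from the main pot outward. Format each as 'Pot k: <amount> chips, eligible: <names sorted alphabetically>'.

Pot 1: 204 chips, eligible: A, B, D, E
Pot 2: 15 chips, eligible: A, B, D

Derivation:
Contributions: A=56, B=56, D=56, E=51
Folded: C
Pot levels (distinct totals of non-folded players): 51, 56
Layer 1-51: 51 each from A, B, D, E = 51*4 = 204 chips; eligible A, B, D, E
Layer 52-56: 5 each from A, B, D = 5*3 = 15 chips; eligible A, B, D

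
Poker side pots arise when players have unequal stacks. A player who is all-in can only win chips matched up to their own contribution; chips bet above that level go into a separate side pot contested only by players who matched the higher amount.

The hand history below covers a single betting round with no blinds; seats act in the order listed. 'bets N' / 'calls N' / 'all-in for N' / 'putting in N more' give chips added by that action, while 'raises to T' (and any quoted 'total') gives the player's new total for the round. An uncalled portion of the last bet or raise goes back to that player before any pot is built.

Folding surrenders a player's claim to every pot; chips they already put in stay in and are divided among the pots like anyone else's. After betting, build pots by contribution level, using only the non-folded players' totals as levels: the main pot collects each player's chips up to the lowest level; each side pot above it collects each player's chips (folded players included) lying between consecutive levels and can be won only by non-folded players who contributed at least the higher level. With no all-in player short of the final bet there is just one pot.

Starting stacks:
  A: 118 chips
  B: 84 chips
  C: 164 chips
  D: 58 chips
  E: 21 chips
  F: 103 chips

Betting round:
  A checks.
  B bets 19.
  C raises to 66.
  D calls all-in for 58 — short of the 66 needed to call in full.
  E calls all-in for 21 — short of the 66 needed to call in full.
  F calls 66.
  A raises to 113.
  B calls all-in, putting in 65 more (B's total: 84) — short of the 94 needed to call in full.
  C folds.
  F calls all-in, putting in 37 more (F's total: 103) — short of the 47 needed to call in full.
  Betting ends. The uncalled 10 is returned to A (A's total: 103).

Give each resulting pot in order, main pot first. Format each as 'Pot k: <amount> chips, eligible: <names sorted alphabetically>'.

Contributions (after 10 returned to A): A=103, B=84, C=66, D=58, E=21, F=103
Folded: C
Pot levels (distinct totals of non-folded players): 21, 58, 84, 103
Layer 1-21: 21 each from A, B, C, D, E, F = 21*6 = 126 chips; eligible A, B, D, E, F
Layer 22-58: 37 each from A, B, C, D, F = 37*5 = 185 chips; eligible A, B, D, F
Layer 59-84: A 26 + B 26 + C 8 + F 26 = 86 chips; eligible A, B, F
Layer 85-103: 19 each from A, F = 19*2 = 38 chips; eligible A, F

Pot 1: 126 chips, eligible: A, B, D, E, F
Pot 2: 185 chips, eligible: A, B, D, F
Pot 3: 86 chips, eligible: A, B, F
Pot 4: 38 chips, eligible: A, F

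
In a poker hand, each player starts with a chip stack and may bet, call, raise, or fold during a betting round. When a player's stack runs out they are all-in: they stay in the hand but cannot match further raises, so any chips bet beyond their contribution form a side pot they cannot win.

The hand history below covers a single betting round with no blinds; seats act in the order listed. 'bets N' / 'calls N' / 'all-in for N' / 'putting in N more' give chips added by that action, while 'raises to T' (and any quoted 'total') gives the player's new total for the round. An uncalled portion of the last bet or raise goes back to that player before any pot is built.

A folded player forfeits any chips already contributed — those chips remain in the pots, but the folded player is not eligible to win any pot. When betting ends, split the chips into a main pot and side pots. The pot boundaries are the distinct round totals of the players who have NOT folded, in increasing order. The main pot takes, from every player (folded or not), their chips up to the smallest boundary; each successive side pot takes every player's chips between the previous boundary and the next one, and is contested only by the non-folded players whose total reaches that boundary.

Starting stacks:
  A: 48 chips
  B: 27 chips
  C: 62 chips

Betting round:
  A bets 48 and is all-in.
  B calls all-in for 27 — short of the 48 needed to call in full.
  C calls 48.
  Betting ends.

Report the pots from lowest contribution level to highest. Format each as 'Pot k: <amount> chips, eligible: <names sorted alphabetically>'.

Contributions: A=48, B=27, C=48
Pot levels (distinct totals of non-folded players): 27, 48
Layer 1-27: 27 each from A, B, C = 27*3 = 81 chips; eligible A, B, C
Layer 28-48: 21 each from A, C = 21*2 = 42 chips; eligible A, C

Pot 1: 81 chips, eligible: A, B, C
Pot 2: 42 chips, eligible: A, C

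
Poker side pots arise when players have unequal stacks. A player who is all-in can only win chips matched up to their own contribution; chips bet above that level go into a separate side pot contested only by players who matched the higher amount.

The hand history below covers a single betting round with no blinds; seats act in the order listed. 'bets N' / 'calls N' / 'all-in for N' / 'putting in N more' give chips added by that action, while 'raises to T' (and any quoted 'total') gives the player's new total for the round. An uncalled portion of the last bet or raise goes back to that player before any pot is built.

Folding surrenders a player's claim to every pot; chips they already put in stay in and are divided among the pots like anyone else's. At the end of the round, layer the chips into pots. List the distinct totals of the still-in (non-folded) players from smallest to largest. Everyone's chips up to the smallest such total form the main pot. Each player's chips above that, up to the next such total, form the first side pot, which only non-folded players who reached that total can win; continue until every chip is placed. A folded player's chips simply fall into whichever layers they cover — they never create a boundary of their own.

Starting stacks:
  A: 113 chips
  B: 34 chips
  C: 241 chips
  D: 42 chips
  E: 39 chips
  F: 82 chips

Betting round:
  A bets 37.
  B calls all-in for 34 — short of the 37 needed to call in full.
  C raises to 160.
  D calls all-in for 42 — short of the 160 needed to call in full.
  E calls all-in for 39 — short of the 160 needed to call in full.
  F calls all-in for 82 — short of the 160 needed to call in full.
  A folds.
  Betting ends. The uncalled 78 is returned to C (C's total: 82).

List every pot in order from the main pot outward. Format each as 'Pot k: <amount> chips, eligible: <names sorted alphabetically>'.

Contributions (after 78 returned to C): A=37, B=34, C=82, D=42, E=39, F=82
Folded: A
Pot levels (distinct totals of non-folded players): 34, 39, 42, 82
Layer 1-34: 34 each from A, B, C, D, E, F = 34*6 = 204 chips; eligible B, C, D, E, F
Layer 35-39: A 3 + C 5 + D 5 + E 5 + F 5 = 23 chips; eligible C, D, E, F
Layer 40-42: 3 each from C, D, F = 3*3 = 9 chips; eligible C, D, F
Layer 43-82: 40 each from C, F = 40*2 = 80 chips; eligible C, F

Pot 1: 204 chips, eligible: B, C, D, E, F
Pot 2: 23 chips, eligible: C, D, E, F
Pot 3: 9 chips, eligible: C, D, F
Pot 4: 80 chips, eligible: C, F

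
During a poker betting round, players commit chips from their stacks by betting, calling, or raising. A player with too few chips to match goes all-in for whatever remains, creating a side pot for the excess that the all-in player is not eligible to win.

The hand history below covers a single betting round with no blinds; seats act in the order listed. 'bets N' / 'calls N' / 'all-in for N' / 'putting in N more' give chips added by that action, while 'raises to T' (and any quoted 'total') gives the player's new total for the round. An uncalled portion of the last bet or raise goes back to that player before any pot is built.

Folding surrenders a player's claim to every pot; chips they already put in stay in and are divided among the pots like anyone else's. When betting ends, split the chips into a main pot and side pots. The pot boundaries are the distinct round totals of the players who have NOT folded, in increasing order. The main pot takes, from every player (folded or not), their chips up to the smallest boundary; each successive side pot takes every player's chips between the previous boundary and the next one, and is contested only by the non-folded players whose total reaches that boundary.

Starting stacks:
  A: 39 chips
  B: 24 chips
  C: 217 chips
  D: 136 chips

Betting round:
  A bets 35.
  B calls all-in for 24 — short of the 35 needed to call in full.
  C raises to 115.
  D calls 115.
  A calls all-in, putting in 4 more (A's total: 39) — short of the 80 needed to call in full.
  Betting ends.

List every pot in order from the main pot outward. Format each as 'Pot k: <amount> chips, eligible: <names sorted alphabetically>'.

Pot 1: 96 chips, eligible: A, B, C, D
Pot 2: 45 chips, eligible: A, C, D
Pot 3: 152 chips, eligible: C, D

Derivation:
Contributions: A=39, B=24, C=115, D=115
Pot levels (distinct totals of non-folded players): 24, 39, 115
Layer 1-24: 24 each from A, B, C, D = 24*4 = 96 chips; eligible A, B, C, D
Layer 25-39: 15 each from A, C, D = 15*3 = 45 chips; eligible A, C, D
Layer 40-115: 76 each from C, D = 76*2 = 152 chips; eligible C, D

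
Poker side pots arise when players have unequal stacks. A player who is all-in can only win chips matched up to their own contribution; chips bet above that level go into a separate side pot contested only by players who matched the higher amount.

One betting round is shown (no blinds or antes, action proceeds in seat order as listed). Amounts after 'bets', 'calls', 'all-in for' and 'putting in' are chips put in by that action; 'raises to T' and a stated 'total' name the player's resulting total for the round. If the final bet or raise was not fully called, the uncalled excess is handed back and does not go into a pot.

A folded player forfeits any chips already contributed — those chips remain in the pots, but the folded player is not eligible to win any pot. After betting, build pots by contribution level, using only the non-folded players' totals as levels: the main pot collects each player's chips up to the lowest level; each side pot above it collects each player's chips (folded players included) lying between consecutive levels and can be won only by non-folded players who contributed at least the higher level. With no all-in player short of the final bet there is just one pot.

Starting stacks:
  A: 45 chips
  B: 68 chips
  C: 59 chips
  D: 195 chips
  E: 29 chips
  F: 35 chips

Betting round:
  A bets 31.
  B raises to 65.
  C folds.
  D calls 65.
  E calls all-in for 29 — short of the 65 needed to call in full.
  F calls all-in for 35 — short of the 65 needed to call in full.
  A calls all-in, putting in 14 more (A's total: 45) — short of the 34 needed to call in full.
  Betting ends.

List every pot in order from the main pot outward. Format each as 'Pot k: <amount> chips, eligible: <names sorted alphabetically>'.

Pot 1: 145 chips, eligible: A, B, D, E, F
Pot 2: 24 chips, eligible: A, B, D, F
Pot 3: 30 chips, eligible: A, B, D
Pot 4: 40 chips, eligible: B, D

Derivation:
Contributions: A=45, B=65, D=65, E=29, F=35
Folded: C
Pot levels (distinct totals of non-folded players): 29, 35, 45, 65
Layer 1-29: 29 each from A, B, D, E, F = 29*5 = 145 chips; eligible A, B, D, E, F
Layer 30-35: 6 each from A, B, D, F = 6*4 = 24 chips; eligible A, B, D, F
Layer 36-45: 10 each from A, B, D = 10*3 = 30 chips; eligible A, B, D
Layer 46-65: 20 each from B, D = 20*2 = 40 chips; eligible B, D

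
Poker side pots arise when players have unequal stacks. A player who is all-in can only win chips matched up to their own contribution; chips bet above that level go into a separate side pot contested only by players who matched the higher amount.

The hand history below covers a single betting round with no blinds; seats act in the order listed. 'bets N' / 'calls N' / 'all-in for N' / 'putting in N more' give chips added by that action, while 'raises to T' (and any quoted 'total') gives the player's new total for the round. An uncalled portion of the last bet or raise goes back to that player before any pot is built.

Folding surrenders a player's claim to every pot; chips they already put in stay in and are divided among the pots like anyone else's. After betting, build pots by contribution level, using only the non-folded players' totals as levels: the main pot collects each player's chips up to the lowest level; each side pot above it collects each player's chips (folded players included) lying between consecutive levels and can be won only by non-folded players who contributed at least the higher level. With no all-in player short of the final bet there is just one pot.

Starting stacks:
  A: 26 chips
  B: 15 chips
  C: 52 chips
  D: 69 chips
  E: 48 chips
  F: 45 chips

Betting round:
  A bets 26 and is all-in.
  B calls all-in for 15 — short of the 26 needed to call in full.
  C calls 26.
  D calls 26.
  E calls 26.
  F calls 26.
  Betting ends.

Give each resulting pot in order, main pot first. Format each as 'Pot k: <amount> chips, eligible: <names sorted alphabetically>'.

Pot 1: 90 chips, eligible: A, B, C, D, E, F
Pot 2: 55 chips, eligible: A, C, D, E, F

Derivation:
Contributions: A=26, B=15, C=26, D=26, E=26, F=26
Pot levels (distinct totals of non-folded players): 15, 26
Layer 1-15: 15 each from A, B, C, D, E, F = 15*6 = 90 chips; eligible A, B, C, D, E, F
Layer 16-26: 11 each from A, C, D, E, F = 11*5 = 55 chips; eligible A, C, D, E, F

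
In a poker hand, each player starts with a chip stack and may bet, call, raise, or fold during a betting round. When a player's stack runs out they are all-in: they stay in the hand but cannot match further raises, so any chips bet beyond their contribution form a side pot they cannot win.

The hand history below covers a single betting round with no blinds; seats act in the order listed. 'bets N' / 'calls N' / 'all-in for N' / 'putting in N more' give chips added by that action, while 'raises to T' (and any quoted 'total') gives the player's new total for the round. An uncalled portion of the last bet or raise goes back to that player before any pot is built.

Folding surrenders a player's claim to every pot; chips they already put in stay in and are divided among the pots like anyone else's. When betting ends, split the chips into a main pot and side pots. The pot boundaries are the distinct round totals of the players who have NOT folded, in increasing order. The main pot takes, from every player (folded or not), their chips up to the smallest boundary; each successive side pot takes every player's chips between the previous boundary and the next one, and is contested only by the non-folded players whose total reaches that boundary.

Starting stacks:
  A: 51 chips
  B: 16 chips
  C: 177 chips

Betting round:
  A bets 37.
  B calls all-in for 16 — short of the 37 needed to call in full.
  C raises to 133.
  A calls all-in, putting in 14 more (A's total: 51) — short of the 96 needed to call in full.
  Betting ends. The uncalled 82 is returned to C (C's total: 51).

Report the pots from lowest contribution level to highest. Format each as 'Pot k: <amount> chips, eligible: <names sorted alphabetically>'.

Contributions (after 82 returned to C): A=51, B=16, C=51
Pot levels (distinct totals of non-folded players): 16, 51
Layer 1-16: 16 each from A, B, C = 16*3 = 48 chips; eligible A, B, C
Layer 17-51: 35 each from A, C = 35*2 = 70 chips; eligible A, C

Pot 1: 48 chips, eligible: A, B, C
Pot 2: 70 chips, eligible: A, C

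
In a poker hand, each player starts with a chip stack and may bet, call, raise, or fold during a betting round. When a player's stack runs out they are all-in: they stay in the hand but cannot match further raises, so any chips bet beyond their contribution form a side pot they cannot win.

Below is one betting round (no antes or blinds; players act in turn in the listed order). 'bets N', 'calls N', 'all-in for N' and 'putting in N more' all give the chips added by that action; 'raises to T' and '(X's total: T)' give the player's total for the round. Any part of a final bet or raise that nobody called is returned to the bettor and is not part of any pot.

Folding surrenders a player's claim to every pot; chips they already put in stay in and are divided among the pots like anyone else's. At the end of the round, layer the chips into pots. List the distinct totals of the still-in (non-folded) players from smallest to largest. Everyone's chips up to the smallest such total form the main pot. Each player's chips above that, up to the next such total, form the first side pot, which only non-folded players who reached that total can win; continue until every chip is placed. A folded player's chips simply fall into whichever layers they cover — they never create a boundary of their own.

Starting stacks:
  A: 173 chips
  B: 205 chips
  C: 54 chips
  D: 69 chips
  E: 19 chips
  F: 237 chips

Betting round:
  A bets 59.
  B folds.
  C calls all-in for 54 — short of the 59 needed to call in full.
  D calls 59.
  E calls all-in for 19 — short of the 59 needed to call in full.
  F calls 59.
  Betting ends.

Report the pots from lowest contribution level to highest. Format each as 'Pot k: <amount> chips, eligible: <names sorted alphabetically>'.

Pot 1: 95 chips, eligible: A, C, D, E, F
Pot 2: 140 chips, eligible: A, C, D, F
Pot 3: 15 chips, eligible: A, D, F

Derivation:
Contributions: A=59, C=54, D=59, E=19, F=59
Folded: B
Pot levels (distinct totals of non-folded players): 19, 54, 59
Layer 1-19: 19 each from A, C, D, E, F = 19*5 = 95 chips; eligible A, C, D, E, F
Layer 20-54: 35 each from A, C, D, F = 35*4 = 140 chips; eligible A, C, D, F
Layer 55-59: 5 each from A, D, F = 5*3 = 15 chips; eligible A, D, F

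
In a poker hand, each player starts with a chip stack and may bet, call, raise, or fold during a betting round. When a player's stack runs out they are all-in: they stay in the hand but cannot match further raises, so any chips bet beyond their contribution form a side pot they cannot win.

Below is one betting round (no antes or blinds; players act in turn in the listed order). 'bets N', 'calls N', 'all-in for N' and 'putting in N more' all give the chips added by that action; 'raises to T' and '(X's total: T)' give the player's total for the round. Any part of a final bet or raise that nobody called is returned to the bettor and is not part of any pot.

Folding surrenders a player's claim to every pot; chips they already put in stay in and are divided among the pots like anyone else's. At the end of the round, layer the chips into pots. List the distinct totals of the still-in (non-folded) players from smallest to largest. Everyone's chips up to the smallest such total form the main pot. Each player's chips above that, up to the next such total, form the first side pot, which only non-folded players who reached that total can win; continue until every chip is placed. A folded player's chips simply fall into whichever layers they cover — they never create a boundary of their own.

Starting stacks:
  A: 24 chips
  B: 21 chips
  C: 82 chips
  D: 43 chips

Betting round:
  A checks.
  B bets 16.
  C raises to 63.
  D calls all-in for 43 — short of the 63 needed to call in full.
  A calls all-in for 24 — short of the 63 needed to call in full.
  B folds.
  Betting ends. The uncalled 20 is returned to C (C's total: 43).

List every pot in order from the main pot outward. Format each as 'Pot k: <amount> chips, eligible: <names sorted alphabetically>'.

Contributions (after 20 returned to C): A=24, B=16, C=43, D=43
Folded: B
Pot levels (distinct totals of non-folded players): 24, 43
Layer 1-24: A 24 + B 16 + C 24 + D 24 = 88 chips; eligible A, C, D
Layer 25-43: 19 each from C, D = 19*2 = 38 chips; eligible C, D

Pot 1: 88 chips, eligible: A, C, D
Pot 2: 38 chips, eligible: C, D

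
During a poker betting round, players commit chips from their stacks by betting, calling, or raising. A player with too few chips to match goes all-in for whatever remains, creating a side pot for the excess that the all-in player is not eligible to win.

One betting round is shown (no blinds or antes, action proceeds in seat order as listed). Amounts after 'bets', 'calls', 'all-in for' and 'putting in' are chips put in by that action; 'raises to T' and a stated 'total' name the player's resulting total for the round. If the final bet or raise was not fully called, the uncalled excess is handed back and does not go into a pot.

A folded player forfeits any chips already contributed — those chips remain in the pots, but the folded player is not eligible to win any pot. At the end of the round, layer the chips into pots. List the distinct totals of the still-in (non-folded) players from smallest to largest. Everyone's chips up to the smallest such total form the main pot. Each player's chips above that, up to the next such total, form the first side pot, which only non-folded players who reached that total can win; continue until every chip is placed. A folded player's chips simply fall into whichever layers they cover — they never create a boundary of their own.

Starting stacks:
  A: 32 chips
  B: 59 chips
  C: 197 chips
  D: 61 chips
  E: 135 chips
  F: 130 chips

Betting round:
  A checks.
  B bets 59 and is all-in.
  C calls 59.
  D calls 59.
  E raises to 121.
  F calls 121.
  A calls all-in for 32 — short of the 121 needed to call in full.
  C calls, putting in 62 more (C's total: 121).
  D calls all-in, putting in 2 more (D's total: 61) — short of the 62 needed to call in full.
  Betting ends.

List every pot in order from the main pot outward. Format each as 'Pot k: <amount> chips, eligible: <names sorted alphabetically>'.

Pot 1: 192 chips, eligible: A, B, C, D, E, F
Pot 2: 135 chips, eligible: B, C, D, E, F
Pot 3: 8 chips, eligible: C, D, E, F
Pot 4: 180 chips, eligible: C, E, F

Derivation:
Contributions: A=32, B=59, C=121, D=61, E=121, F=121
Pot levels (distinct totals of non-folded players): 32, 59, 61, 121
Layer 1-32: 32 each from A, B, C, D, E, F = 32*6 = 192 chips; eligible A, B, C, D, E, F
Layer 33-59: 27 each from B, C, D, E, F = 27*5 = 135 chips; eligible B, C, D, E, F
Layer 60-61: 2 each from C, D, E, F = 2*4 = 8 chips; eligible C, D, E, F
Layer 62-121: 60 each from C, E, F = 60*3 = 180 chips; eligible C, E, F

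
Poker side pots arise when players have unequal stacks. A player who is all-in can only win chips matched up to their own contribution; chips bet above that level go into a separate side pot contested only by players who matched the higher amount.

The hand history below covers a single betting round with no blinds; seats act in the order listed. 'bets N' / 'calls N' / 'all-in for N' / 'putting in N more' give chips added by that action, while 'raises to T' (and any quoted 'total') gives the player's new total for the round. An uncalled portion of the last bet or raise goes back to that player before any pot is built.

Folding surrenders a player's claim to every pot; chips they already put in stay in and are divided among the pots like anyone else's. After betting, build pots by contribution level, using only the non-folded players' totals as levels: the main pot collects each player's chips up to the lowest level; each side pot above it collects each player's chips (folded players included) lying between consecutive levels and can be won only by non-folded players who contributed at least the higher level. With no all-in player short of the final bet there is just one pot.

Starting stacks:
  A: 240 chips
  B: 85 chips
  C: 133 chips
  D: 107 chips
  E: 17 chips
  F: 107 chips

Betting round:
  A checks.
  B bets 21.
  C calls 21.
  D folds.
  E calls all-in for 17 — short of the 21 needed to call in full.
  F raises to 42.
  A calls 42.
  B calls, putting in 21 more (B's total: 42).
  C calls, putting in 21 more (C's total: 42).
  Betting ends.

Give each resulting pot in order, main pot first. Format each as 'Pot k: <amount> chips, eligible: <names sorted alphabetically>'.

Pot 1: 85 chips, eligible: A, B, C, E, F
Pot 2: 100 chips, eligible: A, B, C, F

Derivation:
Contributions: A=42, B=42, C=42, E=17, F=42
Folded: D
Pot levels (distinct totals of non-folded players): 17, 42
Layer 1-17: 17 each from A, B, C, E, F = 17*5 = 85 chips; eligible A, B, C, E, F
Layer 18-42: 25 each from A, B, C, F = 25*4 = 100 chips; eligible A, B, C, F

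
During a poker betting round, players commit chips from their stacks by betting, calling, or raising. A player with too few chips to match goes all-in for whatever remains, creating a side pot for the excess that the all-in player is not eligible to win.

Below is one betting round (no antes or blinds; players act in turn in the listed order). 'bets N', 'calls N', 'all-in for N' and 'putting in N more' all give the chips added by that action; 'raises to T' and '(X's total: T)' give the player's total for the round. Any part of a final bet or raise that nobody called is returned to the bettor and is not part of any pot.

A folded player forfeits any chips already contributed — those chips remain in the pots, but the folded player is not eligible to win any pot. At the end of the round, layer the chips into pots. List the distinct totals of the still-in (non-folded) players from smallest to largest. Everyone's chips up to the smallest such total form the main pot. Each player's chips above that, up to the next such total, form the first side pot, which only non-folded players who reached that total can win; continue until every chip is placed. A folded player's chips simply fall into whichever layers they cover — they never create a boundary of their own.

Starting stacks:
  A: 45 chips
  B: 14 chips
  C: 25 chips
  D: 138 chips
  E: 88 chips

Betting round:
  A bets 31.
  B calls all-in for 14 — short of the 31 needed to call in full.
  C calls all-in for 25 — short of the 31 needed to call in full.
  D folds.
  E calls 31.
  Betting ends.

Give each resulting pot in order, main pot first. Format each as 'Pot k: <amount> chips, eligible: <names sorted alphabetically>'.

Contributions: A=31, B=14, C=25, E=31
Folded: D
Pot levels (distinct totals of non-folded players): 14, 25, 31
Layer 1-14: 14 each from A, B, C, E = 14*4 = 56 chips; eligible A, B, C, E
Layer 15-25: 11 each from A, C, E = 11*3 = 33 chips; eligible A, C, E
Layer 26-31: 6 each from A, E = 6*2 = 12 chips; eligible A, E

Pot 1: 56 chips, eligible: A, B, C, E
Pot 2: 33 chips, eligible: A, C, E
Pot 3: 12 chips, eligible: A, E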